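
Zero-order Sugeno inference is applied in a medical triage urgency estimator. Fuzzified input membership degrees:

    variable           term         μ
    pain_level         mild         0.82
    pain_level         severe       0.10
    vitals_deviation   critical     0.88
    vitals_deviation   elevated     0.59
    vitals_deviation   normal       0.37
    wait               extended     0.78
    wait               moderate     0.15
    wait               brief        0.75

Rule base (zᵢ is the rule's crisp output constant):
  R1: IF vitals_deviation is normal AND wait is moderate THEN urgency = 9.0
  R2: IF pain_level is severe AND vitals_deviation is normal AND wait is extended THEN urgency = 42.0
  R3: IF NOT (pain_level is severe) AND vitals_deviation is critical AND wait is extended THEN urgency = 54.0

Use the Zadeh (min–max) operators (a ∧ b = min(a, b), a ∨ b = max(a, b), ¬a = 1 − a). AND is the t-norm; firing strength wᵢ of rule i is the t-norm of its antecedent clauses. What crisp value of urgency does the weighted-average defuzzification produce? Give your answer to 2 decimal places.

R1 (z=9.0): normal=0.37, moderate=0.15; AND[min(a, b)] → w = 0.15
R2 (z=42.0): severe=0.10, normal=0.37, extended=0.78; AND[min(a, b)] → w = 0.10
R3 (z=54.0): ¬severe=1−0.10=0.90, critical=0.88, extended=0.78; AND[min(a, b)] → w = 0.78
Weighted average = (0.15·9.0 + 0.10·42.0 + 0.78·54.0) / (0.15 + 0.10 + 0.78)
  = 47.6700 / 1.0300 = 46.28

46.28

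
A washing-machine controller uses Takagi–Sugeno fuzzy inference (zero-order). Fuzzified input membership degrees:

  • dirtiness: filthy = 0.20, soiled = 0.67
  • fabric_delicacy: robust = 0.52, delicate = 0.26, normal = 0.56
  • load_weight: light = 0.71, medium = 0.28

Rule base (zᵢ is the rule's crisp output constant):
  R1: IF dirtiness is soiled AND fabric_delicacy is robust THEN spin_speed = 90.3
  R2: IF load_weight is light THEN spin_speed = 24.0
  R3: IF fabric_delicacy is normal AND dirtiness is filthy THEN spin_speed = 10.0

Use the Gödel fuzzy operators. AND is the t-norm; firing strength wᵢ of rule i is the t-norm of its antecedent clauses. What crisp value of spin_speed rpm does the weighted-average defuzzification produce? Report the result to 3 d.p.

R1 (z=90.3): soiled=0.67, robust=0.52; AND[min(a, b)] → w = 0.52
R2 (z=24.0): light=0.71 → w = 0.71
R3 (z=10.0): normal=0.56, filthy=0.20; AND[min(a, b)] → w = 0.20
Weighted average = (0.52·90.3 + 0.71·24.0 + 0.20·10.0) / (0.52 + 0.71 + 0.20)
  = 65.9960 / 1.4300 = 46.151

46.151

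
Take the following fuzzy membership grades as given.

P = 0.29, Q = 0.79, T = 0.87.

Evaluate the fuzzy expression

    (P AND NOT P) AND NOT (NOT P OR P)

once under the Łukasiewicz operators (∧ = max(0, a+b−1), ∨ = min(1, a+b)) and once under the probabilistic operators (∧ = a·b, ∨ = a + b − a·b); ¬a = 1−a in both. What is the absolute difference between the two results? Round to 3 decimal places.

0.042

Under Łukasiewicz:
  NOT P = 1 − 0.29 = 0.71
  P AND NOT P = max(0, a+b−1) on (0.29, 0.71) = 0.00
  NOT P = 1 − 0.29 = 0.71
  NOT P OR P = min(1, a+b) on (0.71, 0.29) = 1.00
  NOT (NOT P OR P) = 1 − 1.00 = 0.00
  (P AND NOT P) AND NOT (NOT P OR P) = max(0, a+b−1) on (0.00, 0.00) = 0.00
  → value = 0.0000
Under probabilistic:
  NOT P = 1 − 0.2900 = 0.7100
  P AND NOT P = a·b on (0.2900, 0.7100) = 0.2059
  NOT P = 1 − 0.2900 = 0.7100
  NOT P OR P = a + b − a·b on (0.7100, 0.2900) = 0.7941
  NOT (NOT P OR P) = 1 − 0.7941 = 0.2059
  (P AND NOT P) AND NOT (NOT P OR P) = a·b on (0.2059, 0.2059) = 0.0424
  → value = 0.0424
|0.0000 − 0.0424| = 0.042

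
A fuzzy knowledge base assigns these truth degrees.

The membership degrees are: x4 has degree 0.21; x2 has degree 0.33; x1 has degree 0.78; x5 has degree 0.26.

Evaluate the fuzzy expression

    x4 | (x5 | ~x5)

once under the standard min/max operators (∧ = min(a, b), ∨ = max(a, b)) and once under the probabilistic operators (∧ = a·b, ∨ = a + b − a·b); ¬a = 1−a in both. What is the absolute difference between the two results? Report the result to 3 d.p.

Under standard min/max:
  ~x5 = 1 − 0.26 = 0.74
  x5 | ~x5 = max(a, b) on (0.26, 0.74) = 0.74
  x4 | (x5 | ~x5) = max(a, b) on (0.21, 0.74) = 0.74
  → value = 0.7400
Under probabilistic:
  ~x5 = 1 − 0.2600 = 0.7400
  x5 | ~x5 = a + b − a·b on (0.2600, 0.7400) = 0.8076
  x4 | (x5 | ~x5) = a + b − a·b on (0.2100, 0.8076) = 0.8480
  → value = 0.8480
|0.7400 − 0.8480| = 0.108

0.108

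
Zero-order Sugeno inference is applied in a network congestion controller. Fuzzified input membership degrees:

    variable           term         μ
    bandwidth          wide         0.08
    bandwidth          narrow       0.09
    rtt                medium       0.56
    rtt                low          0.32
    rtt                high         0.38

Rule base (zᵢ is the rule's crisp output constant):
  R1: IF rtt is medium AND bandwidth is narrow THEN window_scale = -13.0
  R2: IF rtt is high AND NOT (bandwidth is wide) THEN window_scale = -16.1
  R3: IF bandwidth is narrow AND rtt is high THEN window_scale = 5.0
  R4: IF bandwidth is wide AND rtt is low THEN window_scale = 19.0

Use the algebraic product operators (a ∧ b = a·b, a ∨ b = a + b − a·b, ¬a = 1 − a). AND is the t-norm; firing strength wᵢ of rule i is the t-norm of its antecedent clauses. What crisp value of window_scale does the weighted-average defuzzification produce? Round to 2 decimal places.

R1 (z=-13.0): medium=0.56, narrow=0.09; AND[a·b] → w = 0.0504
R2 (z=-16.1): high=0.38, ¬wide=1−0.08=0.92; AND[a·b] → w = 0.3496
R3 (z=5.0): narrow=0.09, high=0.38; AND[a·b] → w = 0.0342
R4 (z=19.0): wide=0.08, low=0.32; AND[a·b] → w = 0.0256
Weighted average = (0.0504·-13.0 + 0.3496·-16.1 + 0.0342·5.0 + 0.0256·19.0) / (0.0504 + 0.3496 + 0.0342 + 0.0256)
  = -5.6264 / 0.4598 = -12.24

-12.24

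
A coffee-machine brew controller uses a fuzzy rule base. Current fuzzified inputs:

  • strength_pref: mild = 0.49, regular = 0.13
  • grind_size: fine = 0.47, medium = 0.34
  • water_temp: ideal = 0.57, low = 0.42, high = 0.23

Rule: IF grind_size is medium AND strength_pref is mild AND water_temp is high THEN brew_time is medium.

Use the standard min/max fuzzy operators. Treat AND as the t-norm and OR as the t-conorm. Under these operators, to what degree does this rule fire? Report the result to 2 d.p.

0.23

firing strength: medium=0.34, mild=0.49, high=0.23; AND[min(a, b)] → w = 0.23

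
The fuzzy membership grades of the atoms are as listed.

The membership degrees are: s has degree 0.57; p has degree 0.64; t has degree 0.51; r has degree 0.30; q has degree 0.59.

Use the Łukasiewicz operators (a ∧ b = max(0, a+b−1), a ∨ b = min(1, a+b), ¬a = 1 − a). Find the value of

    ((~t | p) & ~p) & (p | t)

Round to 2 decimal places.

0.36

~t = 1 − 0.51 = 0.49
~t | p = min(1, a+b) on (0.49, 0.64) = 1.00
~p = 1 − 0.64 = 0.36
(~t | p) & ~p = max(0, a+b−1) on (1.00, 0.36) = 0.36
p | t = min(1, a+b) on (0.64, 0.51) = 1.00
((~t | p) & ~p) & (p | t) = max(0, a+b−1) on (0.36, 1.00) = 0.36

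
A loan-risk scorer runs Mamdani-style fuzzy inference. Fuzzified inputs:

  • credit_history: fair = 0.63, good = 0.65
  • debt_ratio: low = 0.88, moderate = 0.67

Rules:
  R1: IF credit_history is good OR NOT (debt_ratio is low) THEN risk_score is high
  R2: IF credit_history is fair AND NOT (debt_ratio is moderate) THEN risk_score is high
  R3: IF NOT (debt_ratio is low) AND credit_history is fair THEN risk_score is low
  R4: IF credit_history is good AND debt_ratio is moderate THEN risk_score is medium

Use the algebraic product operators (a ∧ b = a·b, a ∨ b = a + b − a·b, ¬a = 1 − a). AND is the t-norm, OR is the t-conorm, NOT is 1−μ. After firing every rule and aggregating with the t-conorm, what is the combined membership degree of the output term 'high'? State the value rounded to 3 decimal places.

0.756

R1: good=0.65, ¬low=1−0.88=0.12; OR[a + b − a·b] → w = 0.6920
R2: fair=0.63, ¬moderate=1−0.67=0.33; AND[a·b] → w = 0.2079
R3: ¬low=1−0.88=0.12, fair=0.63; AND[a·b] → w = 0.0756
R4: good=0.65, moderate=0.67; AND[a·b] → w = 0.4355
Rules with consequent 'high': {R1, R2} → strengths 0.6920, 0.2079
Aggregate via t-conorm [a + b − a·b]: 0.7560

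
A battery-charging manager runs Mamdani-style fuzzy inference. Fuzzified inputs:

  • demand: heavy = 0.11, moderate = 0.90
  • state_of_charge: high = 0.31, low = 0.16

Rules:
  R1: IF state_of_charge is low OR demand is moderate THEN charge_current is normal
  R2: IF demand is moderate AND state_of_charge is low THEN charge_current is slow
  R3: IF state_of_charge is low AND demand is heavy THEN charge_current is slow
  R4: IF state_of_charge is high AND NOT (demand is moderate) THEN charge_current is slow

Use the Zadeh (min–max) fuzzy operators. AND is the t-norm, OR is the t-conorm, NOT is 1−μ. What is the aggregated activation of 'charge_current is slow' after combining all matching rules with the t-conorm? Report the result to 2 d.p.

0.16

R1: low=0.16, moderate=0.90; OR[max(a, b)] → w = 0.90
R2: moderate=0.90, low=0.16; AND[min(a, b)] → w = 0.16
R3: low=0.16, heavy=0.11; AND[min(a, b)] → w = 0.11
R4: high=0.31, ¬moderate=1−0.90=0.10; AND[min(a, b)] → w = 0.10
Rules with consequent 'slow': {R2, R3, R4} → strengths 0.16, 0.11, 0.10
Aggregate via t-conorm [max(a, b)]: 0.16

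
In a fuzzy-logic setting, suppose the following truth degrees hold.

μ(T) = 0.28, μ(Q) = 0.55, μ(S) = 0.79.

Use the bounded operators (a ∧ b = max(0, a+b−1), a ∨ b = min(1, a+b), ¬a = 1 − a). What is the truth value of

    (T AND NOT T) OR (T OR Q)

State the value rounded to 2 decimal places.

NOT T = 1 − 0.28 = 0.72
T AND NOT T = max(0, a+b−1) on (0.28, 0.72) = 0.00
T OR Q = min(1, a+b) on (0.28, 0.55) = 0.83
(T AND NOT T) OR (T OR Q) = min(1, a+b) on (0.00, 0.83) = 0.83

0.83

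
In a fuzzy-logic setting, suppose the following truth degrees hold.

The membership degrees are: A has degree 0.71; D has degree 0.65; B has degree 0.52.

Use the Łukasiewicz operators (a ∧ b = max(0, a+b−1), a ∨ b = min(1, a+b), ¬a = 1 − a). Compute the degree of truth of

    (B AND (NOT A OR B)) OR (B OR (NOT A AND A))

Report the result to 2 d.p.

0.85

NOT A = 1 − 0.71 = 0.29
NOT A OR B = min(1, a+b) on (0.29, 0.52) = 0.81
B AND (NOT A OR B) = max(0, a+b−1) on (0.52, 0.81) = 0.33
NOT A = 1 − 0.71 = 0.29
NOT A AND A = max(0, a+b−1) on (0.29, 0.71) = 0.00
B OR (NOT A AND A) = min(1, a+b) on (0.52, 0.00) = 0.52
(B AND (NOT A OR B)) OR (B OR (NOT A AND A)) = min(1, a+b) on (0.33, 0.52) = 0.85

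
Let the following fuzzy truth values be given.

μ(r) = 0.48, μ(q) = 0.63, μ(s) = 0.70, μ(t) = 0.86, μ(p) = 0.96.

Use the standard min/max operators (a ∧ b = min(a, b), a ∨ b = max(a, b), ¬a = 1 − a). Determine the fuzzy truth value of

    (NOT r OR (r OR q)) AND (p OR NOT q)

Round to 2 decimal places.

NOT r = 1 − 0.48 = 0.52
r OR q = max(a, b) on (0.48, 0.63) = 0.63
NOT r OR (r OR q) = max(a, b) on (0.52, 0.63) = 0.63
NOT q = 1 − 0.63 = 0.37
p OR NOT q = max(a, b) on (0.96, 0.37) = 0.96
(NOT r OR (r OR q)) AND (p OR NOT q) = min(a, b) on (0.63, 0.96) = 0.63

0.63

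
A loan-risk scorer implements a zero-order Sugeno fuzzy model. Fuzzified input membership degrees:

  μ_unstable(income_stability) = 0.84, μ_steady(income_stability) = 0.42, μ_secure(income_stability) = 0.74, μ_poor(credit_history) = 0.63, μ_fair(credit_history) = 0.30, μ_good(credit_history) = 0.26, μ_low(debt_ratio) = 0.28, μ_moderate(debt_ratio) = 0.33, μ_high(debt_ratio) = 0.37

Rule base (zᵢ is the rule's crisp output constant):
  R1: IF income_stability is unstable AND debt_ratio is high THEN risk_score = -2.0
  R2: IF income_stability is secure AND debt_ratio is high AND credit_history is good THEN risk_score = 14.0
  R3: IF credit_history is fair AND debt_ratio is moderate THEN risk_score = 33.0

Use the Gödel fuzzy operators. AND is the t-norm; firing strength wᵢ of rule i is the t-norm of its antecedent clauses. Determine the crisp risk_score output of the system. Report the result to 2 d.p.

13.76

R1 (z=-2.0): unstable=0.84, high=0.37; AND[min(a, b)] → w = 0.37
R2 (z=14.0): secure=0.74, high=0.37, good=0.26; AND[min(a, b)] → w = 0.26
R3 (z=33.0): fair=0.30, moderate=0.33; AND[min(a, b)] → w = 0.30
Weighted average = (0.37·-2.0 + 0.26·14.0 + 0.30·33.0) / (0.37 + 0.26 + 0.30)
  = 12.8000 / 0.9300 = 13.76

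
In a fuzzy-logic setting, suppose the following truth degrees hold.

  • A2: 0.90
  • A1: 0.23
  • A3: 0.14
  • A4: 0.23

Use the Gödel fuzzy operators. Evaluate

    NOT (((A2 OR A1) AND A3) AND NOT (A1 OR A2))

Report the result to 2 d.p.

A2 OR A1 = max(a, b) on (0.90, 0.23) = 0.90
(A2 OR A1) AND A3 = min(a, b) on (0.90, 0.14) = 0.14
A1 OR A2 = max(a, b) on (0.23, 0.90) = 0.90
NOT (A1 OR A2) = 1 − 0.90 = 0.10
((A2 OR A1) AND A3) AND NOT (A1 OR A2) = min(a, b) on (0.14, 0.10) = 0.10
NOT (((A2 OR A1) AND A3) AND NOT (A1 OR A2)) = 1 − 0.10 = 0.90

0.90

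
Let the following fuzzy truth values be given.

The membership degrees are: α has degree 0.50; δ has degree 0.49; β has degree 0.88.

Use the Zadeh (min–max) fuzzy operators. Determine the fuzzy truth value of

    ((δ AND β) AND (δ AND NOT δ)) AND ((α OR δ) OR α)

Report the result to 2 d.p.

0.49

δ AND β = min(a, b) on (0.49, 0.88) = 0.49
NOT δ = 1 − 0.49 = 0.51
δ AND NOT δ = min(a, b) on (0.49, 0.51) = 0.49
(δ AND β) AND (δ AND NOT δ) = min(a, b) on (0.49, 0.49) = 0.49
α OR δ = max(a, b) on (0.50, 0.49) = 0.50
(α OR δ) OR α = max(a, b) on (0.50, 0.50) = 0.50
((δ AND β) AND (δ AND NOT δ)) AND ((α OR δ) OR α) = min(a, b) on (0.49, 0.50) = 0.49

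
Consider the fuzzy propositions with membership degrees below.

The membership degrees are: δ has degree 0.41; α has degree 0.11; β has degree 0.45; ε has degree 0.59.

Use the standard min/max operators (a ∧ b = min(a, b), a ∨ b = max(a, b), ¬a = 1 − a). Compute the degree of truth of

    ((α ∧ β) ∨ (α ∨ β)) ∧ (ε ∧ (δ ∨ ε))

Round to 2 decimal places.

0.45

α ∧ β = min(a, b) on (0.11, 0.45) = 0.11
α ∨ β = max(a, b) on (0.11, 0.45) = 0.45
(α ∧ β) ∨ (α ∨ β) = max(a, b) on (0.11, 0.45) = 0.45
δ ∨ ε = max(a, b) on (0.41, 0.59) = 0.59
ε ∧ (δ ∨ ε) = min(a, b) on (0.59, 0.59) = 0.59
((α ∧ β) ∨ (α ∨ β)) ∧ (ε ∧ (δ ∨ ε)) = min(a, b) on (0.45, 0.59) = 0.45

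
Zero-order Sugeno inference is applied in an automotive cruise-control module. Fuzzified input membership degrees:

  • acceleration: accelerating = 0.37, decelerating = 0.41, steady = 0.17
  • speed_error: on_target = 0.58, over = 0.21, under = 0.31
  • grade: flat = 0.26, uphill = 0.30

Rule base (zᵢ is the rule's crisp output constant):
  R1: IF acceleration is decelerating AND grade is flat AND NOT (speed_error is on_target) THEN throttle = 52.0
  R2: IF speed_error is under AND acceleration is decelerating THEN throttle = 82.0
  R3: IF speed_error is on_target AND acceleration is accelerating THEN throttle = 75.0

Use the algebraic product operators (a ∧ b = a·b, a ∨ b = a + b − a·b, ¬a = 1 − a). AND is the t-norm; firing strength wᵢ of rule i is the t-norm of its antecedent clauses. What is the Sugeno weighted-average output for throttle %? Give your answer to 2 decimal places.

R1 (z=52.0): decelerating=0.41, flat=0.26, ¬on_target=1−0.58=0.42; AND[a·b] → w = 0.0448
R2 (z=82.0): under=0.31, decelerating=0.41; AND[a·b] → w = 0.1271
R3 (z=75.0): on_target=0.58, accelerating=0.37; AND[a·b] → w = 0.2146
Weighted average = (0.0448·52.0 + 0.1271·82.0 + 0.2146·75.0) / (0.0448 + 0.1271 + 0.2146)
  = 28.8453 / 0.3865 = 74.64

74.64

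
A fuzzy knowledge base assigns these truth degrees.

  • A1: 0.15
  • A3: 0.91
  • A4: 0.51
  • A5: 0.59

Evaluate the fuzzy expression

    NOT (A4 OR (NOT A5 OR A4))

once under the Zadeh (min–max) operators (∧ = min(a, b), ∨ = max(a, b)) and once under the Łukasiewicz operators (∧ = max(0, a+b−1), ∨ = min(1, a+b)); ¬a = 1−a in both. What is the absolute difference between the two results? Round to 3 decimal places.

0.490

Under Zadeh (min–max):
  NOT A5 = 1 − 0.59 = 0.41
  NOT A5 OR A4 = max(a, b) on (0.41, 0.51) = 0.51
  A4 OR (NOT A5 OR A4) = max(a, b) on (0.51, 0.51) = 0.51
  NOT (A4 OR (NOT A5 OR A4)) = 1 − 0.51 = 0.49
  → value = 0.4900
Under Łukasiewicz:
  NOT A5 = 1 − 0.59 = 0.41
  NOT A5 OR A4 = min(1, a+b) on (0.41, 0.51) = 0.92
  A4 OR (NOT A5 OR A4) = min(1, a+b) on (0.51, 0.92) = 1.00
  NOT (A4 OR (NOT A5 OR A4)) = 1 − 1.00 = 0.00
  → value = 0.0000
|0.4900 − 0.0000| = 0.490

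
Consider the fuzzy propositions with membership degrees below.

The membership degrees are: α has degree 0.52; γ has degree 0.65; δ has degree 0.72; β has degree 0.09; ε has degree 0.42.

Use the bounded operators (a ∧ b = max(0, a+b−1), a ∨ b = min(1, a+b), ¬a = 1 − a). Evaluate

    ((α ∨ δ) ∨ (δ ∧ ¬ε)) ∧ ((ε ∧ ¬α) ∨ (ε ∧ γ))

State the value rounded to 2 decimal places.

α ∨ δ = min(1, a+b) on (0.52, 0.72) = 1.00
¬ε = 1 − 0.42 = 0.58
δ ∧ ¬ε = max(0, a+b−1) on (0.72, 0.58) = 0.30
(α ∨ δ) ∨ (δ ∧ ¬ε) = min(1, a+b) on (1.00, 0.30) = 1.00
¬α = 1 − 0.52 = 0.48
ε ∧ ¬α = max(0, a+b−1) on (0.42, 0.48) = 0.00
ε ∧ γ = max(0, a+b−1) on (0.42, 0.65) = 0.07
(ε ∧ ¬α) ∨ (ε ∧ γ) = min(1, a+b) on (0.00, 0.07) = 0.07
((α ∨ δ) ∨ (δ ∧ ¬ε)) ∧ ((ε ∧ ¬α) ∨ (ε ∧ γ)) = max(0, a+b−1) on (1.00, 0.07) = 0.07

0.07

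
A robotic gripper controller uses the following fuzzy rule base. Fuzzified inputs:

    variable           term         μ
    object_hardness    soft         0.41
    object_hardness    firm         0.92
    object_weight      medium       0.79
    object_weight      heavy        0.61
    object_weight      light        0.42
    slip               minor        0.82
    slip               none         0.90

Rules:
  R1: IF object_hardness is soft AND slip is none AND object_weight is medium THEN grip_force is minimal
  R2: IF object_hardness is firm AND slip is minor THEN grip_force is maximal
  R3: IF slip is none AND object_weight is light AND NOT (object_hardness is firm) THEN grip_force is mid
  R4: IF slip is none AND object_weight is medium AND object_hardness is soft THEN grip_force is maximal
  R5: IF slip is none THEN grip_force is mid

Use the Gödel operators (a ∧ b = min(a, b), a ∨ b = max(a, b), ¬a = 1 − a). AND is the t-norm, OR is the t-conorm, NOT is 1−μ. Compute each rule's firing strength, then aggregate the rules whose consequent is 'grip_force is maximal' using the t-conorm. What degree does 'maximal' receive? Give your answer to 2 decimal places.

0.82

R1: soft=0.41, none=0.90, medium=0.79; AND[min(a, b)] → w = 0.41
R2: firm=0.92, minor=0.82; AND[min(a, b)] → w = 0.82
R3: none=0.90, light=0.42, ¬firm=1−0.92=0.08; AND[min(a, b)] → w = 0.08
R4: none=0.90, medium=0.79, soft=0.41; AND[min(a, b)] → w = 0.41
R5: none=0.90 → w = 0.90
Rules with consequent 'maximal': {R2, R4} → strengths 0.82, 0.41
Aggregate via t-conorm [max(a, b)]: 0.82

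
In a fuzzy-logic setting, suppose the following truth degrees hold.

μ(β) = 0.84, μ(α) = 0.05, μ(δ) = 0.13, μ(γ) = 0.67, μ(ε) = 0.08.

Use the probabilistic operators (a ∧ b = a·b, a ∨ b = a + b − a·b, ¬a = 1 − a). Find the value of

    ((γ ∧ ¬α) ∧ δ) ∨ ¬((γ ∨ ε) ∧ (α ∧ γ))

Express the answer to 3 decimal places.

0.979

¬α = 1 − 0.0500 = 0.9500
γ ∧ ¬α = a·b on (0.6700, 0.9500) = 0.6365
(γ ∧ ¬α) ∧ δ = a·b on (0.6365, 0.1300) = 0.0827
γ ∨ ε = a + b − a·b on (0.6700, 0.0800) = 0.6964
α ∧ γ = a·b on (0.0500, 0.6700) = 0.0335
(γ ∨ ε) ∧ (α ∧ γ) = a·b on (0.6964, 0.0335) = 0.0233
¬((γ ∨ ε) ∧ (α ∧ γ)) = 1 − 0.0233 = 0.9767
((γ ∧ ¬α) ∧ δ) ∨ ¬((γ ∨ ε) ∧ (α ∧ γ)) = a + b − a·b on (0.0827, 0.9767) = 0.9786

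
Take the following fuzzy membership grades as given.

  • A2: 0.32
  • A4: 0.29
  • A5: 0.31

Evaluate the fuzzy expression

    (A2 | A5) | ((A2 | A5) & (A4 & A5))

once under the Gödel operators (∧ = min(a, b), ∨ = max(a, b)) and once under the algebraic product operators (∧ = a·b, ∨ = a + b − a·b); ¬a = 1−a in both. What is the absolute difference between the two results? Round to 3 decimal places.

Under Gödel:
  A2 | A5 = max(a, b) on (0.32, 0.31) = 0.32
  A2 | A5 = max(a, b) on (0.32, 0.31) = 0.32
  A4 & A5 = min(a, b) on (0.29, 0.31) = 0.29
  (A2 | A5) & (A4 & A5) = min(a, b) on (0.32, 0.29) = 0.29
  (A2 | A5) | ((A2 | A5) & (A4 & A5)) = max(a, b) on (0.32, 0.29) = 0.32
  → value = 0.3200
Under algebraic product:
  A2 | A5 = a + b − a·b on (0.3200, 0.3100) = 0.5308
  A2 | A5 = a + b − a·b on (0.3200, 0.3100) = 0.5308
  A4 & A5 = a·b on (0.2900, 0.3100) = 0.0899
  (A2 | A5) & (A4 & A5) = a·b on (0.5308, 0.0899) = 0.0477
  (A2 | A5) | ((A2 | A5) & (A4 & A5)) = a + b − a·b on (0.5308, 0.0477) = 0.5532
  → value = 0.5532
|0.3200 − 0.5532| = 0.233

0.233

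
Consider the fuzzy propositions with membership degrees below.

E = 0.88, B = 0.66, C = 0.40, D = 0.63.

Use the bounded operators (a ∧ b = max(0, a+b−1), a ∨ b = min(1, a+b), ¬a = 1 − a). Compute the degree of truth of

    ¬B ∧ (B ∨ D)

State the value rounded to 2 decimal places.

0.34

¬B = 1 − 0.66 = 0.34
B ∨ D = min(1, a+b) on (0.66, 0.63) = 1.00
¬B ∧ (B ∨ D) = max(0, a+b−1) on (0.34, 1.00) = 0.34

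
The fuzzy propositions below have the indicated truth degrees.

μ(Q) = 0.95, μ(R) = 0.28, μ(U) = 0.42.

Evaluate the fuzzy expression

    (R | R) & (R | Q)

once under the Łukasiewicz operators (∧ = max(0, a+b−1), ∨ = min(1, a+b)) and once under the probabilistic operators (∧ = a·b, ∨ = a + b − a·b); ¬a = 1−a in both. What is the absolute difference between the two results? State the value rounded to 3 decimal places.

0.096

Under Łukasiewicz:
  R | R = min(1, a+b) on (0.28, 0.28) = 0.56
  R | Q = min(1, a+b) on (0.28, 0.95) = 1.00
  (R | R) & (R | Q) = max(0, a+b−1) on (0.56, 1.00) = 0.56
  → value = 0.5600
Under probabilistic:
  R | R = a + b − a·b on (0.2800, 0.2800) = 0.4816
  R | Q = a + b − a·b on (0.2800, 0.9500) = 0.9640
  (R | R) & (R | Q) = a·b on (0.4816, 0.9640) = 0.4643
  → value = 0.4643
|0.5600 − 0.4643| = 0.096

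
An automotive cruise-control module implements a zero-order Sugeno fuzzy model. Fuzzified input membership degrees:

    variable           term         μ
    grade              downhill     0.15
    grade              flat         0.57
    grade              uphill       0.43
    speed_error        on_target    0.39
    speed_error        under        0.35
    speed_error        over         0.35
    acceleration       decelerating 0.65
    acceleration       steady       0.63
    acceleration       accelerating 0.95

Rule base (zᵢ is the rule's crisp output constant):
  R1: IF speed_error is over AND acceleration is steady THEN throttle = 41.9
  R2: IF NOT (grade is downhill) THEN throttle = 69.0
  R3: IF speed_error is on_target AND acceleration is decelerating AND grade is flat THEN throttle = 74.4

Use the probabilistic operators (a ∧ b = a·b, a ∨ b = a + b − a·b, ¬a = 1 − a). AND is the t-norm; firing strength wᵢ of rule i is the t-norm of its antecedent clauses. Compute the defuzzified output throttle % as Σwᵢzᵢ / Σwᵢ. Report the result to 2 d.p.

R1 (z=41.9): over=0.35, steady=0.63; AND[a·b] → w = 0.2205
R2 (z=69.0): ¬downhill=1−0.15=0.85 → w = 0.8500
R3 (z=74.4): on_target=0.39, decelerating=0.65, flat=0.57; AND[a·b] → w = 0.1445
Weighted average = (0.2205·41.9 + 0.8500·69.0 + 0.1445·74.4) / (0.2205 + 0.8500 + 0.1445)
  = 78.6394 / 1.2150 = 64.72

64.72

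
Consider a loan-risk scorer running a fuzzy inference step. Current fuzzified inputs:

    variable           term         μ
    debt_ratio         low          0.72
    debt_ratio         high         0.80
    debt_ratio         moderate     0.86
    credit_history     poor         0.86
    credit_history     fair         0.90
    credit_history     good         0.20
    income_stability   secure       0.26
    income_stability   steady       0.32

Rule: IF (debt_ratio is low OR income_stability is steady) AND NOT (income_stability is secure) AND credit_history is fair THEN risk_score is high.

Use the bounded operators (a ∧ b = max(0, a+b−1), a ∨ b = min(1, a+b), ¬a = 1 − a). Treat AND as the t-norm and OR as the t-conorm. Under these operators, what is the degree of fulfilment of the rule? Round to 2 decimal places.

firing strength: (low=0.72 OR steady=0.32) = 1.00; AND[max(0, a+b−1)] with ¬secure=1−0.26=0.74, fair=0.90 → w = 0.64

0.64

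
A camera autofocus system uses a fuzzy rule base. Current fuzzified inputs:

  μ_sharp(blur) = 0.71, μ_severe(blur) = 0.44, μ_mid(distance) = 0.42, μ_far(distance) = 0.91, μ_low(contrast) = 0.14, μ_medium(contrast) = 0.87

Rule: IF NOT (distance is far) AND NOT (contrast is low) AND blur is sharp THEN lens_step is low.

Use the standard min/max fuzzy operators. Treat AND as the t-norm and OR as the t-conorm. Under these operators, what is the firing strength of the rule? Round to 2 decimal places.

0.09

firing strength: ¬far=1−0.91=0.09, ¬low=1−0.14=0.86, sharp=0.71; AND[min(a, b)] → w = 0.09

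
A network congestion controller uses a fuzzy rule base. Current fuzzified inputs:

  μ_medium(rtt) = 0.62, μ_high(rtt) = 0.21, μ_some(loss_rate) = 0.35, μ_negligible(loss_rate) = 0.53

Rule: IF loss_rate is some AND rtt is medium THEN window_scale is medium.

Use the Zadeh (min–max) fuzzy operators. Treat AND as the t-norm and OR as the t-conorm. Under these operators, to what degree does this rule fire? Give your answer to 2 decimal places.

firing strength: some=0.35, medium=0.62; AND[min(a, b)] → w = 0.35

0.35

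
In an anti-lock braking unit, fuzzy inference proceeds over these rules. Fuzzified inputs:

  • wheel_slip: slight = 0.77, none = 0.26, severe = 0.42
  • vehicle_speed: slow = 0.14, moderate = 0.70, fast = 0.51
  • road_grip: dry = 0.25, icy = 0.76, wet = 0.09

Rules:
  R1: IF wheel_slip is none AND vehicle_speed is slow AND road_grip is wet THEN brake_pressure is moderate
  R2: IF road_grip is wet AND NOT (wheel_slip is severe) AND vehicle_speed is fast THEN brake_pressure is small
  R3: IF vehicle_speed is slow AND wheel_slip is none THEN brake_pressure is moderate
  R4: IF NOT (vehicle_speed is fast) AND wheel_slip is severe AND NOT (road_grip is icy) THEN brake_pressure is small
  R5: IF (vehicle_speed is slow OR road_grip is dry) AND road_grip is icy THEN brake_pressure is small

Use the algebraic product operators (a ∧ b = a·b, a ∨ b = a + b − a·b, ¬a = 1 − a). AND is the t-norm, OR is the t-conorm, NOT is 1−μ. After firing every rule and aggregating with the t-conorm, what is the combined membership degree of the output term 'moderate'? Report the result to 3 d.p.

R1: none=0.26, slow=0.14, wet=0.09; AND[a·b] → w = 0.0033
R2: wet=0.09, ¬severe=1−0.42=0.58, fast=0.51; AND[a·b] → w = 0.0266
R3: slow=0.14, none=0.26; AND[a·b] → w = 0.0364
R4: ¬fast=1−0.51=0.49, severe=0.42, ¬icy=1−0.76=0.24; AND[a·b] → w = 0.0494
R5: (slow=0.14 OR dry=0.25) = 0.3550; AND[a·b] with icy=0.76 → w = 0.2698
Rules with consequent 'moderate': {R1, R3} → strengths 0.0033, 0.0364
Aggregate via t-conorm [a + b − a·b]: 0.0396

0.040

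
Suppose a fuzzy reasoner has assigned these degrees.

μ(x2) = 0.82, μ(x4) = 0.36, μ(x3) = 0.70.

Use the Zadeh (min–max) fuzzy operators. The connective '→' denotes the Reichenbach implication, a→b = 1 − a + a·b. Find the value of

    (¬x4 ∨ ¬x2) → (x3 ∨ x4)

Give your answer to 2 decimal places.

0.81

¬x4 = 1 − 0.36 = 0.64
¬x2 = 1 − 0.82 = 0.18
¬x4 ∨ ¬x2 = max(a, b) on (0.64, 0.18) = 0.64
x3 ∨ x4 = max(a, b) on (0.70, 0.36) = 0.70
(¬x4 ∨ ¬x2) → (x3 ∨ x4)  [Reichenbach: 1 − a + a·b] with a=0.64, b=0.70 → 0.81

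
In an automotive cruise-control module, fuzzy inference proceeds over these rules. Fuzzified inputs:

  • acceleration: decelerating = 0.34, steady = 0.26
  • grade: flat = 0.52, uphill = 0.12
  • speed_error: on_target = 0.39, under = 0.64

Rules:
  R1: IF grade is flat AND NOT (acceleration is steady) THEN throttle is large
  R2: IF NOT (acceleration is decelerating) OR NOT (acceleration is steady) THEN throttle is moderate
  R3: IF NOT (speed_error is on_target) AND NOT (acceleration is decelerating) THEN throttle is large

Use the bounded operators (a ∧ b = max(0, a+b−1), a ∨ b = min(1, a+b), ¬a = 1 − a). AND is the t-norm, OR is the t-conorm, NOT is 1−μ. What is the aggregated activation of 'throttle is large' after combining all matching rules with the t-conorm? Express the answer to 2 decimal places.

0.53

R1: flat=0.52, ¬steady=1−0.26=0.74; AND[max(0, a+b−1)] → w = 0.26
R2: ¬decelerating=1−0.34=0.66, ¬steady=1−0.26=0.74; OR[min(1, a+b)] → w = 1.00
R3: ¬on_target=1−0.39=0.61, ¬decelerating=1−0.34=0.66; AND[max(0, a+b−1)] → w = 0.27
Rules with consequent 'large': {R1, R3} → strengths 0.26, 0.27
Aggregate via t-conorm [min(1, a+b)]: 0.53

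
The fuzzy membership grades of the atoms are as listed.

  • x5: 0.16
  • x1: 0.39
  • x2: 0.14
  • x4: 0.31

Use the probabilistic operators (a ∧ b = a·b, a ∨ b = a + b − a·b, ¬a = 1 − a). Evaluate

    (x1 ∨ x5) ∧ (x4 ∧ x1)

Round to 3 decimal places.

x1 ∨ x5 = a + b − a·b on (0.3900, 0.1600) = 0.4876
x4 ∧ x1 = a·b on (0.3100, 0.3900) = 0.1209
(x1 ∨ x5) ∧ (x4 ∧ x1) = a·b on (0.4876, 0.1209) = 0.0590

0.059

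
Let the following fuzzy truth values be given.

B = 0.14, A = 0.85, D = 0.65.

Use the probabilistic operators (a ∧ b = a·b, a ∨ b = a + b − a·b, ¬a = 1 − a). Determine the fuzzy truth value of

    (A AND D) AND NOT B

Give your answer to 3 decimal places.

0.475

A AND D = a·b on (0.8500, 0.6500) = 0.5525
NOT B = 1 − 0.1400 = 0.8600
(A AND D) AND NOT B = a·b on (0.5525, 0.8600) = 0.4751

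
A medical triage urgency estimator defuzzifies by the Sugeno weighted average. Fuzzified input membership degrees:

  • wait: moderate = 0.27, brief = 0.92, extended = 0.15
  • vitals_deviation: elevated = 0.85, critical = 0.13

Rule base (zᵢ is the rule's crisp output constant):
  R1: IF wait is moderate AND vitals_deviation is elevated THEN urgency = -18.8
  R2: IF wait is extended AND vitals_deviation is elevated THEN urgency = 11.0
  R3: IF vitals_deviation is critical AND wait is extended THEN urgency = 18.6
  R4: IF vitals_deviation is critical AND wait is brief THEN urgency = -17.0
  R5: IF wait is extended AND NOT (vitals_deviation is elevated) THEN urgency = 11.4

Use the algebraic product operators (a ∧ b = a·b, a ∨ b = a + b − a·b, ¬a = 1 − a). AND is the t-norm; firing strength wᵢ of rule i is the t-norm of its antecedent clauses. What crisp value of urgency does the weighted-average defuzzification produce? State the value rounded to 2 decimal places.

R1 (z=-18.8): moderate=0.27, elevated=0.85; AND[a·b] → w = 0.2295
R2 (z=11.0): extended=0.15, elevated=0.85; AND[a·b] → w = 0.1275
R3 (z=18.6): critical=0.13, extended=0.15; AND[a·b] → w = 0.0195
R4 (z=-17.0): critical=0.13, brief=0.92; AND[a·b] → w = 0.1196
R5 (z=11.4): extended=0.15, ¬elevated=1−0.85=0.15; AND[a·b] → w = 0.0225
Weighted average = (0.2295·-18.8 + 0.1275·11.0 + 0.0195·18.6 + 0.1196·-17.0 + 0.0225·11.4) / (0.2295 + 0.1275 + 0.0195 + 0.1196 + 0.0225)
  = -4.3261 / 0.5186 = -8.34

-8.34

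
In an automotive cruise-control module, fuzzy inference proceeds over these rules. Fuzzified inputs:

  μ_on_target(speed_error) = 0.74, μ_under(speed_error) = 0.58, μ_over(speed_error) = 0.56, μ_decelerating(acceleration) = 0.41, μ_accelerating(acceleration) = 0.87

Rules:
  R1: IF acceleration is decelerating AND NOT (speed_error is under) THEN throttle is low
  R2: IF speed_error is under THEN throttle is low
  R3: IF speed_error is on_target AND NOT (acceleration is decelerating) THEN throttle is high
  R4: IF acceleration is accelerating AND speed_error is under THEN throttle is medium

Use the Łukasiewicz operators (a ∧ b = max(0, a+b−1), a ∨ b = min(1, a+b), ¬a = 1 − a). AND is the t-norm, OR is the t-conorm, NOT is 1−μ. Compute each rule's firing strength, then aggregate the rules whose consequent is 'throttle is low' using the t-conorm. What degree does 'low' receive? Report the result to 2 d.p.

0.58

R1: decelerating=0.41, ¬under=1−0.58=0.42; AND[max(0, a+b−1)] → w = 0.00
R2: under=0.58 → w = 0.58
R3: on_target=0.74, ¬decelerating=1−0.41=0.59; AND[max(0, a+b−1)] → w = 0.33
R4: accelerating=0.87, under=0.58; AND[max(0, a+b−1)] → w = 0.45
Rules with consequent 'low': {R1, R2} → strengths 0.00, 0.58
Aggregate via t-conorm [min(1, a+b)]: 0.58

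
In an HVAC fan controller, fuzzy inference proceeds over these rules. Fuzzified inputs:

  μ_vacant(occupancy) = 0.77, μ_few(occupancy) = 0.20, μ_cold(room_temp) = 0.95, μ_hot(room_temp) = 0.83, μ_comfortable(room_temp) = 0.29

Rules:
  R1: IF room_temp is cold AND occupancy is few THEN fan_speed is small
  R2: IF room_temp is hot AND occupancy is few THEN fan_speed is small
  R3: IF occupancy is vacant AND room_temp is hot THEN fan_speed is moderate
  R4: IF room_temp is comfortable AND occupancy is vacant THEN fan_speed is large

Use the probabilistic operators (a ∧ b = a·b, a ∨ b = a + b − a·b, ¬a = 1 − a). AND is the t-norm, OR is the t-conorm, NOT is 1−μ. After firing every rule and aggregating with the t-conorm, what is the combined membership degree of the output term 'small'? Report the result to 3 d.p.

R1: cold=0.95, few=0.20; AND[a·b] → w = 0.1900
R2: hot=0.83, few=0.20; AND[a·b] → w = 0.1660
R3: vacant=0.77, hot=0.83; AND[a·b] → w = 0.6391
R4: comfortable=0.29, vacant=0.77; AND[a·b] → w = 0.2233
Rules with consequent 'small': {R1, R2} → strengths 0.1900, 0.1660
Aggregate via t-conorm [a + b − a·b]: 0.3245

0.324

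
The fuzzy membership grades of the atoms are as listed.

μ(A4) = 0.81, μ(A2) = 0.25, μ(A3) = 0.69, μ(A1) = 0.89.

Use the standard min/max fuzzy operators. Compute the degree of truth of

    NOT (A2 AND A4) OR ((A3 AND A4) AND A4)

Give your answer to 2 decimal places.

0.75

A2 AND A4 = min(a, b) on (0.25, 0.81) = 0.25
NOT (A2 AND A4) = 1 − 0.25 = 0.75
A3 AND A4 = min(a, b) on (0.69, 0.81) = 0.69
(A3 AND A4) AND A4 = min(a, b) on (0.69, 0.81) = 0.69
NOT (A2 AND A4) OR ((A3 AND A4) AND A4) = max(a, b) on (0.75, 0.69) = 0.75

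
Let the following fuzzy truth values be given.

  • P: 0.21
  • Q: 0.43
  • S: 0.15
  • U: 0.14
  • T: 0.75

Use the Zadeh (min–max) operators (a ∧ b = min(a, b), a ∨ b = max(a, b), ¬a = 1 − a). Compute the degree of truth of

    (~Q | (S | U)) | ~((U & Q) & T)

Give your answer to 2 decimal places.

~Q = 1 − 0.43 = 0.57
S | U = max(a, b) on (0.15, 0.14) = 0.15
~Q | (S | U) = max(a, b) on (0.57, 0.15) = 0.57
U & Q = min(a, b) on (0.14, 0.43) = 0.14
(U & Q) & T = min(a, b) on (0.14, 0.75) = 0.14
~((U & Q) & T) = 1 − 0.14 = 0.86
(~Q | (S | U)) | ~((U & Q) & T) = max(a, b) on (0.57, 0.86) = 0.86

0.86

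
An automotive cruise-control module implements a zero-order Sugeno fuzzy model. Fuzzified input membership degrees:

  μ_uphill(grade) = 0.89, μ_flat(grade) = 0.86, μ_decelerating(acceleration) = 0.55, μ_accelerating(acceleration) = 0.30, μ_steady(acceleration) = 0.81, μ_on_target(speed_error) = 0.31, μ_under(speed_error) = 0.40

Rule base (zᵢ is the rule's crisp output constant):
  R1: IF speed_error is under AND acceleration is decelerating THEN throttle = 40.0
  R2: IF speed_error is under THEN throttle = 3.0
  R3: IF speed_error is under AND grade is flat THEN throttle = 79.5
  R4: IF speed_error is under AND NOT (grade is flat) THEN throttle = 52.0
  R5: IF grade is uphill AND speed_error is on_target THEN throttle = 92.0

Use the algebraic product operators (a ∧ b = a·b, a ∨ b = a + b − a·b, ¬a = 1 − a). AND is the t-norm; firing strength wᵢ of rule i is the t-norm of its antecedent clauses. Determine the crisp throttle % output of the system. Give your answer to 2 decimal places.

R1 (z=40.0): under=0.40, decelerating=0.55; AND[a·b] → w = 0.2200
R2 (z=3.0): under=0.40 → w = 0.4000
R3 (z=79.5): under=0.40, flat=0.86; AND[a·b] → w = 0.3440
R4 (z=52.0): under=0.40, ¬flat=1−0.86=0.14; AND[a·b] → w = 0.0560
R5 (z=92.0): uphill=0.89, on_target=0.31; AND[a·b] → w = 0.2759
Weighted average = (0.2200·40.0 + 0.4000·3.0 + 0.3440·79.5 + 0.0560·52.0 + 0.2759·92.0) / (0.2200 + 0.4000 + 0.3440 + 0.0560 + 0.2759)
  = 65.6428 / 1.2959 = 50.65

50.65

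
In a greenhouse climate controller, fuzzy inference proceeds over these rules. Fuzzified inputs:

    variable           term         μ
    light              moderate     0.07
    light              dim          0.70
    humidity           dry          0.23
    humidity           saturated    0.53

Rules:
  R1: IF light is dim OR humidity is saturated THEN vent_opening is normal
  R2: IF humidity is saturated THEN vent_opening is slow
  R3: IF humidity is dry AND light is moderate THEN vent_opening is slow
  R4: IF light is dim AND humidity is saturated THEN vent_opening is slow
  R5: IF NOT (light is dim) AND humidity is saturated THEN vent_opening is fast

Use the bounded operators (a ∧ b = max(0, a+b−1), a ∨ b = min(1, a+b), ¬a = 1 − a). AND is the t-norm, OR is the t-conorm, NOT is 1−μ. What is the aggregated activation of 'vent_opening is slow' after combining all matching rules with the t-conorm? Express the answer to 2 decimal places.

R1: dim=0.70, saturated=0.53; OR[min(1, a+b)] → w = 1.00
R2: saturated=0.53 → w = 0.53
R3: dry=0.23, moderate=0.07; AND[max(0, a+b−1)] → w = 0.00
R4: dim=0.70, saturated=0.53; AND[max(0, a+b−1)] → w = 0.23
R5: ¬dim=1−0.70=0.30, saturated=0.53; AND[max(0, a+b−1)] → w = 0.00
Rules with consequent 'slow': {R2, R3, R4} → strengths 0.53, 0.00, 0.23
Aggregate via t-conorm [min(1, a+b)]: 0.76

0.76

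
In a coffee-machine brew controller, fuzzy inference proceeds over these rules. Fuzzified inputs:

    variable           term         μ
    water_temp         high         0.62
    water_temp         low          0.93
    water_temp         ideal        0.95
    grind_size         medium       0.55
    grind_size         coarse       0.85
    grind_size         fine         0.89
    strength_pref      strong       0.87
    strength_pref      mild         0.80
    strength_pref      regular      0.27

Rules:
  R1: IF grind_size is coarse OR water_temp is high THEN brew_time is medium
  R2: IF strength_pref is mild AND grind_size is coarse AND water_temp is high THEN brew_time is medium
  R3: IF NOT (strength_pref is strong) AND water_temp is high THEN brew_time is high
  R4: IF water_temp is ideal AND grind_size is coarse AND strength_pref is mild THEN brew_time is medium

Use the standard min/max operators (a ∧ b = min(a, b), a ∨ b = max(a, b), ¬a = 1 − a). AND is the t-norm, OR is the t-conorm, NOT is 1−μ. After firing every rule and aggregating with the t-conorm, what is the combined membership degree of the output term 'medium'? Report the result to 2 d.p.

0.85

R1: coarse=0.85, high=0.62; OR[max(a, b)] → w = 0.85
R2: mild=0.80, coarse=0.85, high=0.62; AND[min(a, b)] → w = 0.62
R3: ¬strong=1−0.87=0.13, high=0.62; AND[min(a, b)] → w = 0.13
R4: ideal=0.95, coarse=0.85, mild=0.80; AND[min(a, b)] → w = 0.80
Rules with consequent 'medium': {R1, R2, R4} → strengths 0.85, 0.62, 0.80
Aggregate via t-conorm [max(a, b)]: 0.85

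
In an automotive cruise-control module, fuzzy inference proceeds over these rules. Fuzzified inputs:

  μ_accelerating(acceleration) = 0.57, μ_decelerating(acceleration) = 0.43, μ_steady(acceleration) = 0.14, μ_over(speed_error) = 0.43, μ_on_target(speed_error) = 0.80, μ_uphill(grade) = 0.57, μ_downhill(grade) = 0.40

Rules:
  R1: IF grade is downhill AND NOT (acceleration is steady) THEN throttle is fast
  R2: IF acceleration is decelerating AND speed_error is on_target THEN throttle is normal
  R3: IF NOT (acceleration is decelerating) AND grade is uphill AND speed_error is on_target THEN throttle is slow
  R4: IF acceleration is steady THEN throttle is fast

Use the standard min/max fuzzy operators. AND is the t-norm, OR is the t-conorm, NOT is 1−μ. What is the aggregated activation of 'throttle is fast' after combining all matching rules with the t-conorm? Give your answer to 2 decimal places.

0.40

R1: downhill=0.40, ¬steady=1−0.14=0.86; AND[min(a, b)] → w = 0.40
R2: decelerating=0.43, on_target=0.80; AND[min(a, b)] → w = 0.43
R3: ¬decelerating=1−0.43=0.57, uphill=0.57, on_target=0.80; AND[min(a, b)] → w = 0.57
R4: steady=0.14 → w = 0.14
Rules with consequent 'fast': {R1, R4} → strengths 0.40, 0.14
Aggregate via t-conorm [max(a, b)]: 0.40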